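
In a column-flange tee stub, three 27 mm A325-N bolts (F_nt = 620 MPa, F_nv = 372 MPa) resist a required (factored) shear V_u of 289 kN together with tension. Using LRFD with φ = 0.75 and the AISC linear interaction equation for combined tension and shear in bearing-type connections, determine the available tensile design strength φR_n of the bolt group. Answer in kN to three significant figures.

557 kN

A_b = π·27²/4 = 572.6 mm²; f_rv = 289 × 1000 / (3 × 572.6) = 168.3 MPa.
F'_nt = 1.3 F_nt − (F_nt / φF_nv) f_rv = 1.3·620 − (620/(0.75·372))·168.3 = 432.1 MPa, capped at F_nt → F'_nt = 432.1 MPa.
R_n = F'_nt · A_b · n = 432.1 × 572.6 × 3 / 1000 = 742.2 kN.
Design strength φR_n = 0.75 × 742.2 = 557 kN.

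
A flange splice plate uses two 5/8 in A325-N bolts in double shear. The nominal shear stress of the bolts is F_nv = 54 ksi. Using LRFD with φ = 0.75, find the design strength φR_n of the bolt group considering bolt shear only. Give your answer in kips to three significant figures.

49.7 kips

A_b = π × 0.625² / 4 = 0.3068 in².
R_n = F_nv · A_b · n · n_s = 54 × 0.3068 × 2 × 2 = 66.27 kips.
Design strength φR_n = 0.75 × 66.27 = 49.7 kips.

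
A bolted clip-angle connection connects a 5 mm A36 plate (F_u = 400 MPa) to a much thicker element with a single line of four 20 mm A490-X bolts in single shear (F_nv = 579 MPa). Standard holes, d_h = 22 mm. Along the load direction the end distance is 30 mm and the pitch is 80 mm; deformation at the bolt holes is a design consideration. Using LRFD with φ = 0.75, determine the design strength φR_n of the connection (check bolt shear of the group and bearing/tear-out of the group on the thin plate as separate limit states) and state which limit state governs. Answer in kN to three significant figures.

Bolt shear: A_b = π·20²/4 = 314.2 mm²; R_n = 579 × 314.2 × 4 × 1 / 1000 = 727.6 kN → 0.75 × 727.6 = 546 kN.
Bearing (1.2 l_c t F_u ≤ 2.4 d t F_u): upper limit = 2.4·20·5·400 / 1000 = 96 kN.
  Edge l_c = 30 − 22/2 = 19 → r_n = 45.6 kN; interior l_c = 80 − 22 = 58 → r_n = 96 kN.
  R_n,bearing = 1·45.6 + 3·96 = 333.6 kN → 0.75 × 333.6 = 250 kN.
Bearing governs: 250 kN.

250 kN (bearing governs)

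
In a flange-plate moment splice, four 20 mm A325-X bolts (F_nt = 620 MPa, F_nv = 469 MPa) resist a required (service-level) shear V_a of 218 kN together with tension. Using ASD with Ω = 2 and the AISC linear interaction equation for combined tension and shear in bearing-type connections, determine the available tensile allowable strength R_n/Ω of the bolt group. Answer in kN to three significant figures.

A_b = π·20²/4 = 314.2 mm²; f_rv = 218 × 1000 / (4 × 314.2) = 173.5 MPa.
F'_nt = 1.3 F_nt − (Ω F_nt / F_nv) f_rv = 1.3·620 − (2·620/469)·173.5 = 347.3 MPa, capped at F_nt → F'_nt = 347.3 MPa.
R_n = F'_nt · A_b · n = 347.3 × 314.2 × 4 / 1000 = 436.5 kN.
Allowable strength R_n/Ω = 436.5 / 2 = 218 kN.

218 kN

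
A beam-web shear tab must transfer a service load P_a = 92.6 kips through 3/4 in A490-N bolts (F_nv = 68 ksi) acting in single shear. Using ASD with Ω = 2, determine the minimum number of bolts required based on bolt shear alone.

7 bolts

A_b = π·0.75²/4 = 0.4418 in².
Per-bolt allowable strength R_n/Ω = 68 × 0.4418 × 1 / 2 = 15.02 kips.
n ≥ 92.6 / 15.02 = 6.165 → use 7 bolts.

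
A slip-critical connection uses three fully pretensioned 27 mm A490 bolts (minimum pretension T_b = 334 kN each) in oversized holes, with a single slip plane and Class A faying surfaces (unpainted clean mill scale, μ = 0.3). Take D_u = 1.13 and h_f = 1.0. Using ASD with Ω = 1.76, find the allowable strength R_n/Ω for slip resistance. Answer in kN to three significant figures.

193 kN

R_n = μ · D_u · h_f · T_b · n_s · n_b = 0.3 × 1.13 × 1.0 × 334 × 1 × 3 = 339.7 kN.
Allowable strength R_n/Ω = 339.7 / 1.76 = 193 kN.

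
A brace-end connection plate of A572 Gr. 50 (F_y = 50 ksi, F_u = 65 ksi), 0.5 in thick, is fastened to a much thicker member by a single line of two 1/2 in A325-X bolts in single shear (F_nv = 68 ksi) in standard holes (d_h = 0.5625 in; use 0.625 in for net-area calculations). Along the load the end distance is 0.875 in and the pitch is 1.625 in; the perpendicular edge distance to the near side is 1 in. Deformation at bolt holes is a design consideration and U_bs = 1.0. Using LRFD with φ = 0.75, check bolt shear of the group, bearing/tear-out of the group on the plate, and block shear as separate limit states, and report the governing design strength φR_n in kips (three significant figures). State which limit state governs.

Bolt shear: A_b = π·0.5²/4 = 0.1963 in²; R_n = 68 × 0.1963 × 2 × 1 = 26.7 kips → 0.75 × 26.7 = 20 kips.
Bearing: edge l_c = 0.5938, r_n = 23.16 kips; interior l_c = 1.062, r_n = 39 kips; R_n = 23.16 + 1·39 = 62.16 kips → 46.6 kips.
Block shear: A_gv = 1.25, A_nv = 0.7812, A_nt = 0.3438 in²; R_n = min(0.6F_uA_nv, 0.6F_yA_gv) + U_bs·F_u·A_nt = 52.81 kips → 39.6 kips.
Bolt shear governs: 20 kips.

20 kips (bolt shear governs)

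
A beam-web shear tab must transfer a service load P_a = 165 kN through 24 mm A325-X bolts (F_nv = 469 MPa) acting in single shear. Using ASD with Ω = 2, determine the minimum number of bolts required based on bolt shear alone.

A_b = π·24²/4 = 452.4 mm².
Per-bolt allowable strength R_n/Ω = 469 × 452.4 × 1 / 1000 / 2 = 106.1 kN.
n ≥ 165 / 106.1 = 1.555 → use 2 bolts.

2 bolts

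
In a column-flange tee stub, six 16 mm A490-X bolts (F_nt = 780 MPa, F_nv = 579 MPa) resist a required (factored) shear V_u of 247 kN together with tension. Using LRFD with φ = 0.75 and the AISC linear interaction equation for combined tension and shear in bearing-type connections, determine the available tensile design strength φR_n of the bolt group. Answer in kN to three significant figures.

585 kN

A_b = π·16²/4 = 201.1 mm²; f_rv = 247 × 1000 / (6 × 201.1) = 204.7 MPa.
F'_nt = 1.3 F_nt − (F_nt / φF_nv) f_rv = 1.3·780 − (780/(0.75·579))·204.7 = 646.2 MPa, capped at F_nt → F'_nt = 646.2 MPa.
R_n = F'_nt · A_b · n = 646.2 × 201.1 × 6 / 1000 = 779.6 kN.
Design strength φR_n = 0.75 × 779.6 = 585 kN.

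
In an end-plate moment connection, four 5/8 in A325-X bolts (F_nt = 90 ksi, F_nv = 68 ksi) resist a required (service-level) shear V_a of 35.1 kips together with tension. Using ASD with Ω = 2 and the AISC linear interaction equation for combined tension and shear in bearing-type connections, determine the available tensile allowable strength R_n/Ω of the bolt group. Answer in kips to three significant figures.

25.3 kips

A_b = π·0.625²/4 = 0.3068 in²; f_rv = 35.1 / (4 × 0.3068) = 28.6 ksi.
F'_nt = 1.3 F_nt − (Ω F_nt / F_nv) f_rv = 1.3·90 − (2·90/68)·28.6 = 41.29 ksi, capped at F_nt → F'_nt = 41.29 ksi.
R_n = F'_nt · A_b · n = 41.29 × 0.3068 × 4 = 50.67 kips.
Allowable strength R_n/Ω = 50.67 / 2 = 25.3 kips.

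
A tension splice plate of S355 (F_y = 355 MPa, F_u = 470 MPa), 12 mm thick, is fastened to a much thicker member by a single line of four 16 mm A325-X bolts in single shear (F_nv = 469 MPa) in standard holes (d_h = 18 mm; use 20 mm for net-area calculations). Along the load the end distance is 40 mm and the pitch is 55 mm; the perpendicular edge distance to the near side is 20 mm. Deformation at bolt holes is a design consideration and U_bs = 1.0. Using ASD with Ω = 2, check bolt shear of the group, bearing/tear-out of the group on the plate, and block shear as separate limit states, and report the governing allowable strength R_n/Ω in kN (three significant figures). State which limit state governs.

189 kN (bolt shear governs)

Bolt shear: A_b = π·16²/4 = 201.1 mm²; R_n = 469 × 201.1 × 4 × 1 / 1000 = 377.2 kN → 377.2 / 2 = 189 kN.
Bearing: edge l_c = 31, r_n = 209.8 kN; interior l_c = 37, r_n = 216.6 kN; R_n = 209.8 + 3·216.6 = 859.5 kN → 430 kN.
Block shear: A_gv = 2460, A_nv = 1620, A_nt = 120 mm²; R_n = min(0.6F_uA_nv, 0.6F_yA_gv) + U_bs·F_u·A_nt = 513.2 kN → 257 kN.
Bolt shear governs: 189 kN.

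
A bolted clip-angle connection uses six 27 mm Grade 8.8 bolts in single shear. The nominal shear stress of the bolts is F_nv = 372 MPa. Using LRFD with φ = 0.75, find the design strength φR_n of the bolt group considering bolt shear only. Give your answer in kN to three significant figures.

A_b = π × 27² / 4 = 572.6 mm².
R_n = F_nv · A_b · n · n_s = 372 × 572.6 × 6 × 1 / 1000 = 1278 kN.
Design strength φR_n = 0.75 × 1278 = 958 kN.

958 kN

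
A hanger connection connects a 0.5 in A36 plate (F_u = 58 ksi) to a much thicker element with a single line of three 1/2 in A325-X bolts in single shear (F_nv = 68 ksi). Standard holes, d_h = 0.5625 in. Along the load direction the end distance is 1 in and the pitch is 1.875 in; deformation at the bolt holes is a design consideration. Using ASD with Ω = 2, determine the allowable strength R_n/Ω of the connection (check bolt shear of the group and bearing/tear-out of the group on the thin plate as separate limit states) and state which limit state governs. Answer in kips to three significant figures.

20 kips (bolt shear governs)

Bolt shear: A_b = π·0.5²/4 = 0.1963 in²; R_n = 68 × 0.1963 × 3 × 1 = 40.06 kips → 40.06 / 2 = 20 kips.
Bearing (1.2 l_c t F_u ≤ 2.4 d t F_u): upper limit = 2.4·0.5·0.5·58 = 34.8 kips.
  Edge l_c = 1 − 0.5625/2 = 0.7188 → r_n = 25.01 kips; interior l_c = 1.875 − 0.5625 = 1.312 → r_n = 34.8 kips.
  R_n,bearing = 1·25.01 + 2·34.8 = 94.61 kips → 94.61 / 2 = 47.3 kips.
Bolt shear governs: 20 kips.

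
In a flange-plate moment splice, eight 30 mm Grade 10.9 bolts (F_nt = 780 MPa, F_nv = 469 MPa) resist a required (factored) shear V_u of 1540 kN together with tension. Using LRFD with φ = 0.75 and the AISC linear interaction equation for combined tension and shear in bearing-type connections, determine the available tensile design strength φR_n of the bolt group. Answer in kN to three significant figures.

A_b = π·30²/4 = 706.9 mm²; f_rv = 1540 × 1000 / (8 × 706.9) = 272.3 MPa.
F'_nt = 1.3 F_nt − (F_nt / φF_nv) f_rv = 1.3·780 − (780/(0.75·469))·272.3 = 410.1 MPa, capped at F_nt → F'_nt = 410.1 MPa.
R_n = F'_nt · A_b · n = 410.1 × 706.9 × 8 / 1000 = 2319 kN.
Design strength φR_n = 0.75 × 2319 = 1740 kN.

1740 kN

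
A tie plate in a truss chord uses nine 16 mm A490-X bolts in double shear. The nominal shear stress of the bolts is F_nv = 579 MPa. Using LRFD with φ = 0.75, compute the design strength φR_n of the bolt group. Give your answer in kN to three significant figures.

A_b = π × 16² / 4 = 201.1 mm².
R_n = F_nv · A_b · n · n_s = 579 × 201.1 × 9 × 2 / 1000 = 2095 kN.
Design strength φR_n = 0.75 × 2095 = 1570 kN.

1570 kN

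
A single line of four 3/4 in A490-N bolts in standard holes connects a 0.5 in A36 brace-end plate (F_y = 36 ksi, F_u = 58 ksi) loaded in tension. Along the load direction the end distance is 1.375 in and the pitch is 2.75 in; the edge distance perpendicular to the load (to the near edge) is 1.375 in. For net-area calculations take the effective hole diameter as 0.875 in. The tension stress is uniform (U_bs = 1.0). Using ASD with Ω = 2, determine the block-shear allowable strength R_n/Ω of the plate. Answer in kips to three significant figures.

65.6 kips

Shear plane L_v = 1.375 + 3·2.75 = 9.625 in; A_gv = 9.625 × 0.5 = 4.812 in².
A_nv = (9.625 − 3.5·0.875) × 0.5 = 3.281 in².
A_nt = (1.375 − 0.5·0.875) × 0.5 = 0.4688 in².
0.6 F_u A_nv = 114.2 kips; 0.6 F_y A_gv = 103.9 kips → shear yielding governs the shear term.
R_n = 103.9 + 1.0 × 58 × 0.4688 = 131.1 kips.
Allowable strength R_n/Ω = 131.1 / 2 = 65.6 kips.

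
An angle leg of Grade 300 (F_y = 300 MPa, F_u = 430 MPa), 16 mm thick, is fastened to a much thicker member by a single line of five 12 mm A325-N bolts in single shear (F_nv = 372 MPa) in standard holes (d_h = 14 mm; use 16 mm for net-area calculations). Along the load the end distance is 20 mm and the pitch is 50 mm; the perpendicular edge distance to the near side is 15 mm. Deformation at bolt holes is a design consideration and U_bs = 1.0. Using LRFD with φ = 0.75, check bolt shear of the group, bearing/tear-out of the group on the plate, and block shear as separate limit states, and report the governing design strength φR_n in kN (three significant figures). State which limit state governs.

Bolt shear: A_b = π·12²/4 = 113.1 mm²; R_n = 372 × 113.1 × 5 × 1 / 1000 = 210.4 kN → 0.75 × 210.4 = 158 kN.
Bearing: edge l_c = 13, r_n = 107.3 kN; interior l_c = 36, r_n = 198.1 kN; R_n = 107.3 + 4·198.1 = 899.9 kN → 675 kN.
Block shear: A_gv = 3520, A_nv = 2368, A_nt = 112 mm²; R_n = min(0.6F_uA_nv, 0.6F_yA_gv) + U_bs·F_u·A_nt = 659.1 kN → 494 kN.
Bolt shear governs: 158 kN.

158 kN (bolt shear governs)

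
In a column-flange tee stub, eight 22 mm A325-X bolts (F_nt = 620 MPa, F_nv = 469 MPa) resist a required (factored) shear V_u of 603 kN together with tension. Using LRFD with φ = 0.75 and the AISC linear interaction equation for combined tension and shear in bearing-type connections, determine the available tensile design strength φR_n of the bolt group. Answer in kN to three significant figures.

1040 kN

A_b = π·22²/4 = 380.1 mm²; f_rv = 603 × 1000 / (8 × 380.1) = 198.3 MPa.
F'_nt = 1.3 F_nt − (F_nt / φF_nv) f_rv = 1.3·620 − (620/(0.75·469))·198.3 = 456.5 MPa, capped at F_nt → F'_nt = 456.5 MPa.
R_n = F'_nt · A_b · n = 456.5 × 380.1 × 8 / 1000 = 1388 kN.
Design strength φR_n = 0.75 × 1388 = 1040 kN.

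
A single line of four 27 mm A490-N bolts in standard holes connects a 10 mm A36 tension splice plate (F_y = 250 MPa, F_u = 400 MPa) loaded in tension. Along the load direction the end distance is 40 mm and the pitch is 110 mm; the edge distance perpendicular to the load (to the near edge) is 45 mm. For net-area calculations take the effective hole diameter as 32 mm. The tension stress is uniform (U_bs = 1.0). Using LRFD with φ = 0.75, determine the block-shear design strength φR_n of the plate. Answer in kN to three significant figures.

Shear plane L_v = 40 + 3·110 = 370 mm; A_gv = 370 × 10 = 3700 mm².
A_nv = (370 − 3.5·32) × 10 = 2580 mm².
A_nt = (45 − 0.5·32) × 10 = 290 mm².
0.6 F_u A_nv = 619.2 kN; 0.6 F_y A_gv = 555 kN → shear yielding governs the shear term.
R_n = 555 + 1.0 × 400 × 290 / 1000 = 671 kN.
Design strength φR_n = 0.75 × 671 = 503 kN.

503 kN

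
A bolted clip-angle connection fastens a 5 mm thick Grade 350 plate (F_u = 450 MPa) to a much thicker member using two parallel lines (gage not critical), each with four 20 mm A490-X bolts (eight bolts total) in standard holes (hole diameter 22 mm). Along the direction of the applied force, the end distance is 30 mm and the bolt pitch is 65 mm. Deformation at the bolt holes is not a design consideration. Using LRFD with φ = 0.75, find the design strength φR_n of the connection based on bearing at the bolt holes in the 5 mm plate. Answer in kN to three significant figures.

704 kN

Per bolt r_n = 1.5 l_c t F_u ≤ 3.0 d t F_u; upper limit = 3.0 × 20 × 5 × 450 / 1000 = 135 kN.
Edge bolt: l_c = 30 − 22/2 = 19 mm → 1.5 × 19 × 5 × 450 / 1000 = 64.12 → r_n = 64.12 kN.
Interior bolts: l_c = 65 − 22 = 43 mm → 1.5 × 43 × 5 × 450 / 1000 = 145.1 → r_n = 135 kN.
R_n = 2 × 64.12 + 6 × 135 = 938.2 kN.
Design strength φR_n = 0.75 × 938.2 = 704 kN.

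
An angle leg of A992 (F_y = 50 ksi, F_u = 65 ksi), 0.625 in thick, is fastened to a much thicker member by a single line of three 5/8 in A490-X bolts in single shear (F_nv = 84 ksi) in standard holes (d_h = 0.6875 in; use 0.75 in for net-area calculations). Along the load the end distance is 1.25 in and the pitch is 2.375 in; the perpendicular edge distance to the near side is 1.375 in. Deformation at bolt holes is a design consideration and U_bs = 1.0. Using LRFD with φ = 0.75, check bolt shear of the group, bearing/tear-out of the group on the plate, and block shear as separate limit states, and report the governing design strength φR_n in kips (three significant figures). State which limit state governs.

58 kips (bolt shear governs)

Bolt shear: A_b = π·0.625²/4 = 0.3068 in²; R_n = 84 × 0.3068 × 3 × 1 = 77.31 kips → 0.75 × 77.31 = 58 kips.
Bearing: edge l_c = 0.9062, r_n = 44.18 kips; interior l_c = 1.688, r_n = 60.94 kips; R_n = 44.18 + 2·60.94 = 166.1 kips → 125 kips.
Block shear: A_gv = 3.75, A_nv = 2.578, A_nt = 0.625 in²; R_n = min(0.6F_uA_nv, 0.6F_yA_gv) + U_bs·F_u·A_nt = 141.2 kips → 106 kips.
Bolt shear governs: 58 kips.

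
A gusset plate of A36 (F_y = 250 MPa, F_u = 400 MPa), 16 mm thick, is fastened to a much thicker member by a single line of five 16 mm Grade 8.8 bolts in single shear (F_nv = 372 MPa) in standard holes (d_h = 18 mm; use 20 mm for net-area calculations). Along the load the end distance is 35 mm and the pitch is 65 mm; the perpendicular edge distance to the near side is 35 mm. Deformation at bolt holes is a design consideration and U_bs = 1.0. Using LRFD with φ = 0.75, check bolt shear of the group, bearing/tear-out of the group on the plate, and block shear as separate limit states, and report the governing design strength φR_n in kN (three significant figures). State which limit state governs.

Bolt shear: A_b = π·16²/4 = 201.1 mm²; R_n = 372 × 201.1 × 5 × 1 / 1000 = 374 kN → 0.75 × 374 = 280 kN.
Bearing: edge l_c = 26, r_n = 199.7 kN; interior l_c = 47, r_n = 245.8 kN; R_n = 199.7 + 4·245.8 = 1183 kN → 887 kN.
Block shear: A_gv = 4720, A_nv = 3280, A_nt = 400 mm²; R_n = min(0.6F_uA_nv, 0.6F_yA_gv) + U_bs·F_u·A_nt = 868 kN → 651 kN.
Bolt shear governs: 280 kN.

280 kN (bolt shear governs)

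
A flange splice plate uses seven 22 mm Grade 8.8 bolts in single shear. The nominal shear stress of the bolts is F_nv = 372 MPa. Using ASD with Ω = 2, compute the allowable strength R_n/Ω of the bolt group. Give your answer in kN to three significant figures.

495 kN

A_b = π × 22² / 4 = 380.1 mm².
R_n = F_nv · A_b · n · n_s = 372 × 380.1 × 7 × 1 / 1000 = 989.9 kN.
Allowable strength R_n/Ω = 989.9 / 2 = 495 kN.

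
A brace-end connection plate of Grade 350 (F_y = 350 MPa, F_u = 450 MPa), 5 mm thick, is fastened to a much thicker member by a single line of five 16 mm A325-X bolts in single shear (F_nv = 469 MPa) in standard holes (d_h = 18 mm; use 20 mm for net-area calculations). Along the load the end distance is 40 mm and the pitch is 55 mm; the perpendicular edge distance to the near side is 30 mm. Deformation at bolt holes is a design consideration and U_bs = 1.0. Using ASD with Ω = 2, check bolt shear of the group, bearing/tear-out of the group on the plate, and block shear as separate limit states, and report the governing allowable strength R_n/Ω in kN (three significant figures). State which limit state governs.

137 kN (block shear governs)

Bolt shear: A_b = π·16²/4 = 201.1 mm²; R_n = 469 × 201.1 × 5 × 1 / 1000 = 471.5 kN → 471.5 / 2 = 236 kN.
Bearing: edge l_c = 31, r_n = 83.7 kN; interior l_c = 37, r_n = 86.4 kN; R_n = 83.7 + 4·86.4 = 429.3 kN → 215 kN.
Block shear: A_gv = 1300, A_nv = 850, A_nt = 100 mm²; R_n = min(0.6F_uA_nv, 0.6F_yA_gv) + U_bs·F_u·A_nt = 274.5 kN → 137 kN.
Block shear governs: 137 kN.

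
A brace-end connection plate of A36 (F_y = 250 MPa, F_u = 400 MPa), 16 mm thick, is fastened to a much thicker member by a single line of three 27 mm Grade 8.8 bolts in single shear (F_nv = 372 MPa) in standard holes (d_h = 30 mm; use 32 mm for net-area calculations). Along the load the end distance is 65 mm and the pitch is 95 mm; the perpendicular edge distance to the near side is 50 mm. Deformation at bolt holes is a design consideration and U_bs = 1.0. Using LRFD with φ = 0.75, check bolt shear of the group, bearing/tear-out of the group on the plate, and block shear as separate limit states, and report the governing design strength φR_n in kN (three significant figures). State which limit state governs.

Bolt shear: A_b = π·27²/4 = 572.6 mm²; R_n = 372 × 572.6 × 3 × 1 / 1000 = 639 kN → 0.75 × 639 = 479 kN.
Bearing: edge l_c = 50, r_n = 384 kN; interior l_c = 65, r_n = 414.7 kN; R_n = 384 + 2·414.7 = 1213 kN → 910 kN.
Block shear: A_gv = 4080, A_nv = 2800, A_nt = 544 mm²; R_n = min(0.6F_uA_nv, 0.6F_yA_gv) + U_bs·F_u·A_nt = 829.6 kN → 622 kN.
Bolt shear governs: 479 kN.

479 kN (bolt shear governs)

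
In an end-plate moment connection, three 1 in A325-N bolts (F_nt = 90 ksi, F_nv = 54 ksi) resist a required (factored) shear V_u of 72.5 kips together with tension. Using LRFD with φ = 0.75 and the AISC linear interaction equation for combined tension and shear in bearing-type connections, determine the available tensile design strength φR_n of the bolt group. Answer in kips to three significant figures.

85.9 kips

A_b = π·1²/4 = 0.7854 in²; f_rv = 72.5 / (3 × 0.7854) = 30.77 ksi.
F'_nt = 1.3 F_nt − (F_nt / φF_nv) f_rv = 1.3·90 − (90/(0.75·54))·30.77 = 48.62 ksi, capped at F_nt → F'_nt = 48.62 ksi.
R_n = F'_nt · A_b · n = 48.62 × 0.7854 × 3 = 114.6 kips.
Design strength φR_n = 0.75 × 114.6 = 85.9 kips.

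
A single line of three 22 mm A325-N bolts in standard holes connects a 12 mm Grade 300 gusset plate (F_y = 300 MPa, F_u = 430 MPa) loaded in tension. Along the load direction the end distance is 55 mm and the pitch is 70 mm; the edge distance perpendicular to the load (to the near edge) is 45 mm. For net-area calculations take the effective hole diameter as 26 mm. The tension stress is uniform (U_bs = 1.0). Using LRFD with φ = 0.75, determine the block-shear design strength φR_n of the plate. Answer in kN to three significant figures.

426 kN

Shear plane L_v = 55 + 2·70 = 195 mm; A_gv = 195 × 12 = 2340 mm².
A_nv = (195 − 2.5·26) × 12 = 1560 mm².
A_nt = (45 − 0.5·26) × 12 = 384 mm².
0.6 F_u A_nv = 402.5 kN; 0.6 F_y A_gv = 421.2 kN → shear rupture governs the shear term.
R_n = 402.5 + 1.0 × 430 × 384 / 1000 = 567.6 kN.
Design strength φR_n = 0.75 × 567.6 = 426 kN.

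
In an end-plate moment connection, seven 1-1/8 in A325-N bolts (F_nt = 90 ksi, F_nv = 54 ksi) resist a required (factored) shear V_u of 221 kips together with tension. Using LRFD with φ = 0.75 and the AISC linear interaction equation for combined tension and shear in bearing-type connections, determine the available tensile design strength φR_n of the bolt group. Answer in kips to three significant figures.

A_b = π·1.125²/4 = 0.994 in²; f_rv = 221 / (7 × 0.994) = 31.76 ksi.
F'_nt = 1.3 F_nt − (F_nt / φF_nv) f_rv = 1.3·90 − (90/(0.75·54))·31.76 = 46.42 ksi, capped at F_nt → F'_nt = 46.42 ksi.
R_n = F'_nt · A_b · n = 46.42 × 0.994 × 7 = 323 kips.
Design strength φR_n = 0.75 × 323 = 242 kips.

242 kips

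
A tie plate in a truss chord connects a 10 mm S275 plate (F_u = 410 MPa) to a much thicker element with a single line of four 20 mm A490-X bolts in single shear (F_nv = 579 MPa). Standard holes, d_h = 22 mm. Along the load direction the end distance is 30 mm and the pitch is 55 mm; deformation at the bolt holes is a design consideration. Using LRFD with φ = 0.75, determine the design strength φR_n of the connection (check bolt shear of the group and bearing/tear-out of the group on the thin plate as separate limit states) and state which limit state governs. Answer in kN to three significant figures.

Bolt shear: A_b = π·20²/4 = 314.2 mm²; R_n = 579 × 314.2 × 4 × 1 / 1000 = 727.6 kN → 0.75 × 727.6 = 546 kN.
Bearing (1.2 l_c t F_u ≤ 2.4 d t F_u): upper limit = 2.4·20·10·410 / 1000 = 196.8 kN.
  Edge l_c = 30 − 22/2 = 19 → r_n = 93.48 kN; interior l_c = 55 − 22 = 33 → r_n = 162.4 kN.
  R_n,bearing = 1·93.48 + 3·162.4 = 580.6 kN → 0.75 × 580.6 = 435 kN.
Bearing governs: 435 kN.

435 kN (bearing governs)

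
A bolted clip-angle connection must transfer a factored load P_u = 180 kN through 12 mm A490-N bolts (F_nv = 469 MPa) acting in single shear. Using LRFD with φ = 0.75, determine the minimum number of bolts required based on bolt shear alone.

5 bolts

A_b = π·12²/4 = 113.1 mm².
Per-bolt design strength φR_n = 0.75 × 469 × 113.1 × 1 / 1000 = 39.78 kN.
n ≥ 180 / 39.78 = 4.525 → use 5 bolts.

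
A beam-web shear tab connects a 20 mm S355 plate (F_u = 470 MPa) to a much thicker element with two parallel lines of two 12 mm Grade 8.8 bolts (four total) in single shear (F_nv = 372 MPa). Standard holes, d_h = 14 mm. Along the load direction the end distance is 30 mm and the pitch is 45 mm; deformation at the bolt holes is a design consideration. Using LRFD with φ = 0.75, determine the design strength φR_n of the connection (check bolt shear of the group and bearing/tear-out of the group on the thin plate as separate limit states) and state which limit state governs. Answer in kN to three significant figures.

126 kN (bolt shear governs)

Bolt shear: A_b = π·12²/4 = 113.1 mm²; R_n = 372 × 113.1 × 4 × 1 / 1000 = 168.3 kN → 0.75 × 168.3 = 126 kN.
Bearing (1.2 l_c t F_u ≤ 2.4 d t F_u): upper limit = 2.4·12·20·470 / 1000 = 270.7 kN.
  Edge l_c = 30 − 14/2 = 23 → r_n = 259.4 kN; interior l_c = 45 − 14 = 31 → r_n = 270.7 kN.
  R_n,bearing = 2·259.4 + 2·270.7 = 1060 kN → 0.75 × 1060 = 795 kN.
Bolt shear governs: 126 kN.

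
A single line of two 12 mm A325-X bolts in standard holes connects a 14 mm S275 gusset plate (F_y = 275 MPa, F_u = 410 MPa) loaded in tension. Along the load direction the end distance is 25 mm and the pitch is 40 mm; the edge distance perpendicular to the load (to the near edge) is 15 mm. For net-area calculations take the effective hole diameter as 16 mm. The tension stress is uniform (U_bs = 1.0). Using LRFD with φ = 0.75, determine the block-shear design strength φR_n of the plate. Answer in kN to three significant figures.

Shear plane L_v = 25 + 1·40 = 65 mm; A_gv = 65 × 14 = 910 mm².
A_nv = (65 − 1.5·16) × 14 = 574 mm².
A_nt = (15 − 0.5·16) × 14 = 98 mm².
0.6 F_u A_nv = 141.2 kN; 0.6 F_y A_gv = 150.2 kN → shear rupture governs the shear term.
R_n = 141.2 + 1.0 × 410 × 98 / 1000 = 181.4 kN.
Design strength φR_n = 0.75 × 181.4 = 136 kN.

136 kN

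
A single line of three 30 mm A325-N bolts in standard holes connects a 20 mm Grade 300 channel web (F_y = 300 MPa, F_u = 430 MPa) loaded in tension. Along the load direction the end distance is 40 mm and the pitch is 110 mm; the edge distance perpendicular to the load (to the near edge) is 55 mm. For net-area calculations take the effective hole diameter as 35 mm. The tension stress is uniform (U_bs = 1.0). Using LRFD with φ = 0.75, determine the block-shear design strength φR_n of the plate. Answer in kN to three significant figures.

909 kN

Shear plane L_v = 40 + 2·110 = 260 mm; A_gv = 260 × 20 = 5200 mm².
A_nv = (260 − 2.5·35) × 20 = 3450 mm².
A_nt = (55 − 0.5·35) × 20 = 750 mm².
0.6 F_u A_nv = 890.1 kN; 0.6 F_y A_gv = 936 kN → shear rupture governs the shear term.
R_n = 890.1 + 1.0 × 430 × 750 / 1000 = 1213 kN.
Design strength φR_n = 0.75 × 1213 = 909 kN.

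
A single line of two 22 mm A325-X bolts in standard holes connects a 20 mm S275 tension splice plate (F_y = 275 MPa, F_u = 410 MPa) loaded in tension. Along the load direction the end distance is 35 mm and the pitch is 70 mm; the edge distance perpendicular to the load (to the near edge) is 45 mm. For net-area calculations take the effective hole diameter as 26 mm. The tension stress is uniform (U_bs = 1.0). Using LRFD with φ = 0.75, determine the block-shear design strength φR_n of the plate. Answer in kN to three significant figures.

440 kN

Shear plane L_v = 35 + 1·70 = 105 mm; A_gv = 105 × 20 = 2100 mm².
A_nv = (105 − 1.5·26) × 20 = 1320 mm².
A_nt = (45 − 0.5·26) × 20 = 640 mm².
0.6 F_u A_nv = 324.7 kN; 0.6 F_y A_gv = 346.5 kN → shear rupture governs the shear term.
R_n = 324.7 + 1.0 × 410 × 640 / 1000 = 587.1 kN.
Design strength φR_n = 0.75 × 587.1 = 440 kN.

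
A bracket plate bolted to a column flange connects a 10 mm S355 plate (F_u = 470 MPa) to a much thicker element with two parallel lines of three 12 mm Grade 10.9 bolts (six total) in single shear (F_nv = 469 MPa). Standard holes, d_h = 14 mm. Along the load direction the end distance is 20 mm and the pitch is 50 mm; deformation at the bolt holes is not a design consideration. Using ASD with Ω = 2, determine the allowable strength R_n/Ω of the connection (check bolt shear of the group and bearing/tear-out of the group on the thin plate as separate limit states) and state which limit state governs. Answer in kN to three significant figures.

159 kN (bolt shear governs)

Bolt shear: A_b = π·12²/4 = 113.1 mm²; R_n = 469 × 113.1 × 6 × 1 / 1000 = 318.3 kN → 318.3 / 2 = 159 kN.
Bearing (1.5 l_c t F_u ≤ 3.0 d t F_u): upper limit = 3.0·12·10·470 / 1000 = 169.2 kN.
  Edge l_c = 20 − 14/2 = 13 → r_n = 91.65 kN; interior l_c = 50 − 14 = 36 → r_n = 169.2 kN.
  R_n,bearing = 2·91.65 + 4·169.2 = 860.1 kN → 860.1 / 2 = 430 kN.
Bolt shear governs: 159 kN.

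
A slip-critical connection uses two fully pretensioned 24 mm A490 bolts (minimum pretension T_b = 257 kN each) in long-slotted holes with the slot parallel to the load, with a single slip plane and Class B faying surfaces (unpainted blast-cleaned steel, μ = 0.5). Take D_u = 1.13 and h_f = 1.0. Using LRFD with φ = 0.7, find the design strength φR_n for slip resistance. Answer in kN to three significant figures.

203 kN

R_n = μ · D_u · h_f · T_b · n_s · n_b = 0.5 × 1.13 × 1.0 × 257 × 1 × 2 = 290.4 kN.
Design strength φR_n = 0.7 × 290.4 = 203 kN.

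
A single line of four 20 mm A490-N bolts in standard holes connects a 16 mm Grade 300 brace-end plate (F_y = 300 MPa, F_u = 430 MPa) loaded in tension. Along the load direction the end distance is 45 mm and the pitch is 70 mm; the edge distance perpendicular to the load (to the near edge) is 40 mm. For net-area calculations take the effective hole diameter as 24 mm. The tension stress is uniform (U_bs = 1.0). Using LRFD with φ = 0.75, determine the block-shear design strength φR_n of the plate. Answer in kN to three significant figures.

674 kN

Shear plane L_v = 45 + 3·70 = 255 mm; A_gv = 255 × 16 = 4080 mm².
A_nv = (255 − 3.5·24) × 16 = 2736 mm².
A_nt = (40 − 0.5·24) × 16 = 448 mm².
0.6 F_u A_nv = 705.9 kN; 0.6 F_y A_gv = 734.4 kN → shear rupture governs the shear term.
R_n = 705.9 + 1.0 × 430 × 448 / 1000 = 898.5 kN.
Design strength φR_n = 0.75 × 898.5 = 674 kN.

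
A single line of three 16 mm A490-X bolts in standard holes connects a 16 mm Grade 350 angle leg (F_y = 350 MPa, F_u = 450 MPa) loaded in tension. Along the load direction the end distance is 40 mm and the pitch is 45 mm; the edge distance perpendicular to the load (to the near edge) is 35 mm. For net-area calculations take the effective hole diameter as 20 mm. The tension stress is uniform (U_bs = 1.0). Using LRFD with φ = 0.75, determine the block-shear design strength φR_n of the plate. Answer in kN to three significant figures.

394 kN

Shear plane L_v = 40 + 2·45 = 130 mm; A_gv = 130 × 16 = 2080 mm².
A_nv = (130 − 2.5·20) × 16 = 1280 mm².
A_nt = (35 − 0.5·20) × 16 = 400 mm².
0.6 F_u A_nv = 345.6 kN; 0.6 F_y A_gv = 436.8 kN → shear rupture governs the shear term.
R_n = 345.6 + 1.0 × 450 × 400 / 1000 = 525.6 kN.
Design strength φR_n = 0.75 × 525.6 = 394 kN.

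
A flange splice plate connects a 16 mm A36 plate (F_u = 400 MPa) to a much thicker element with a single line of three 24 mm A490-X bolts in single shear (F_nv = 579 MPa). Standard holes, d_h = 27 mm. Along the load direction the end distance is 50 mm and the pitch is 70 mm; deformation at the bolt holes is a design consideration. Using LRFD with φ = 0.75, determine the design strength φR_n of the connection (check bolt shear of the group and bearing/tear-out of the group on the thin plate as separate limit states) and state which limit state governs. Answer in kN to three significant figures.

589 kN (bolt shear governs)

Bolt shear: A_b = π·24²/4 = 452.4 mm²; R_n = 579 × 452.4 × 3 × 1 / 1000 = 785.8 kN → 0.75 × 785.8 = 589 kN.
Bearing (1.2 l_c t F_u ≤ 2.4 d t F_u): upper limit = 2.4·24·16·400 / 1000 = 368.6 kN.
  Edge l_c = 50 − 27/2 = 36.5 → r_n = 280.3 kN; interior l_c = 70 − 27 = 43 → r_n = 330.2 kN.
  R_n,bearing = 1·280.3 + 2·330.2 = 940.8 kN → 0.75 × 940.8 = 706 kN.
Bolt shear governs: 589 kN.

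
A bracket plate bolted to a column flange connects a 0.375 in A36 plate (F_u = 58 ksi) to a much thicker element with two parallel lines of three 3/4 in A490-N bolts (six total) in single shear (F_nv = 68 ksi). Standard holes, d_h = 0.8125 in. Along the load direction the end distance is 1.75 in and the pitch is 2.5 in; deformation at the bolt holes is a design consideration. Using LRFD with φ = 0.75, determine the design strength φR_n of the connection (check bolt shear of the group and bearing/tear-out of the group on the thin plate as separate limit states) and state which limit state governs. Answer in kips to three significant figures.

135 kips (bolt shear governs)

Bolt shear: A_b = π·0.75²/4 = 0.4418 in²; R_n = 68 × 0.4418 × 6 × 1 = 180.2 kips → 0.75 × 180.2 = 135 kips.
Bearing (1.2 l_c t F_u ≤ 2.4 d t F_u): upper limit = 2.4·0.75·0.375·58 = 39.15 kips.
  Edge l_c = 1.75 − 0.8125/2 = 1.344 → r_n = 35.07 kips; interior l_c = 2.5 − 0.8125 = 1.688 → r_n = 39.15 kips.
  R_n,bearing = 2·35.07 + 4·39.15 = 226.7 kips → 0.75 × 226.7 = 170 kips.
Bolt shear governs: 135 kips.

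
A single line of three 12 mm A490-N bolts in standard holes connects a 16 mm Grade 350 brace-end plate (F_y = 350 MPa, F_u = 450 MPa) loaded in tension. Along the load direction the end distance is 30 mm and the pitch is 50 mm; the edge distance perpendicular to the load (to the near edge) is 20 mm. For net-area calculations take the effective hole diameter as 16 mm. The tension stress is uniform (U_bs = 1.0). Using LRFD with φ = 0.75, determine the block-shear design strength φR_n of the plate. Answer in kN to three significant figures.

356 kN

Shear plane L_v = 30 + 2·50 = 130 mm; A_gv = 130 × 16 = 2080 mm².
A_nv = (130 − 2.5·16) × 16 = 1440 mm².
A_nt = (20 − 0.5·16) × 16 = 192 mm².
0.6 F_u A_nv = 388.8 kN; 0.6 F_y A_gv = 436.8 kN → shear rupture governs the shear term.
R_n = 388.8 + 1.0 × 450 × 192 / 1000 = 475.2 kN.
Design strength φR_n = 0.75 × 475.2 = 356 kN.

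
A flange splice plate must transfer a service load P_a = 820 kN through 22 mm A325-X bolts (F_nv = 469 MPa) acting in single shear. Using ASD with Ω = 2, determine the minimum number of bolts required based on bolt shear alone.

10 bolts

A_b = π·22²/4 = 380.1 mm².
Per-bolt allowable strength R_n/Ω = 469 × 380.1 × 1 / 1000 / 2 = 89.14 kN.
n ≥ 820 / 89.14 = 9.199 → use 10 bolts.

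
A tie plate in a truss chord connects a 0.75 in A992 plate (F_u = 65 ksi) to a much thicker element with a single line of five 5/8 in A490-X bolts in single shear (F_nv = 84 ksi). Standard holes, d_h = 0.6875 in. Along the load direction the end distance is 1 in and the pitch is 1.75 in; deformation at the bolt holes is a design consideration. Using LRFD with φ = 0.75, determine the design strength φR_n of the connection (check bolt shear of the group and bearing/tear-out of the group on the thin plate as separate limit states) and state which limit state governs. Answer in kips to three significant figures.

Bolt shear: A_b = π·0.625²/4 = 0.3068 in²; R_n = 84 × 0.3068 × 5 × 1 = 128.9 kips → 0.75 × 128.9 = 96.6 kips.
Bearing (1.2 l_c t F_u ≤ 2.4 d t F_u): upper limit = 2.4·0.625·0.75·65 = 73.12 kips.
  Edge l_c = 1 − 0.6875/2 = 0.6562 → r_n = 38.39 kips; interior l_c = 1.75 − 0.6875 = 1.062 → r_n = 62.16 kips.
  R_n,bearing = 1·38.39 + 4·62.16 = 287 kips → 0.75 × 287 = 215 kips.
Bolt shear governs: 96.6 kips.

96.6 kips (bolt shear governs)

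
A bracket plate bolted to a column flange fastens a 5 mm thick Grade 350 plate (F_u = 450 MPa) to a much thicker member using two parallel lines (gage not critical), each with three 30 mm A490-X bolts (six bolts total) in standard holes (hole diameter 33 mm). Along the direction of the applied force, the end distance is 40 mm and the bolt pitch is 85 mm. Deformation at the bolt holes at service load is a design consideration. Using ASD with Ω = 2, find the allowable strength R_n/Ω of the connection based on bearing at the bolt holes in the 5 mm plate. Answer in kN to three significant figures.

Per bolt r_n = 1.2 l_c t F_u ≤ 2.4 d t F_u; upper limit = 2.4 × 30 × 5 × 450 / 1000 = 162 kN.
Edge bolt: l_c = 40 − 33/2 = 23.5 mm → 1.2 × 23.5 × 5 × 450 / 1000 = 63.45 → r_n = 63.45 kN.
Interior bolts: l_c = 85 − 33 = 52 mm → 1.2 × 52 × 5 × 450 / 1000 = 140.4 → r_n = 140.4 kN.
R_n = 2 × 63.45 + 4 × 140.4 = 688.5 kN.
Allowable strength R_n/Ω = 688.5 / 2 = 344 kN.

344 kN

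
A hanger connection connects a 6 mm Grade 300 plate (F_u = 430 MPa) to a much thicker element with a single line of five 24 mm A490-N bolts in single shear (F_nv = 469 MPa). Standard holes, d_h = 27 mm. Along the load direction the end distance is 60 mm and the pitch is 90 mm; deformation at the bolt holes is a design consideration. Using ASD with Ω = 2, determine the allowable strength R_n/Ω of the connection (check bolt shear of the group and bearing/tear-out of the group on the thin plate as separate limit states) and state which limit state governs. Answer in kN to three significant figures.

369 kN (bearing governs)

Bolt shear: A_b = π·24²/4 = 452.4 mm²; R_n = 469 × 452.4 × 5 × 1 / 1000 = 1061 kN → 1061 / 2 = 530 kN.
Bearing (1.2 l_c t F_u ≤ 2.4 d t F_u): upper limit = 2.4·24·6·430 / 1000 = 148.6 kN.
  Edge l_c = 60 − 27/2 = 46.5 → r_n = 144 kN; interior l_c = 90 − 27 = 63 → r_n = 148.6 kN.
  R_n,bearing = 1·144 + 4·148.6 = 738.4 kN → 738.4 / 2 = 369 kN.
Bearing governs: 369 kN.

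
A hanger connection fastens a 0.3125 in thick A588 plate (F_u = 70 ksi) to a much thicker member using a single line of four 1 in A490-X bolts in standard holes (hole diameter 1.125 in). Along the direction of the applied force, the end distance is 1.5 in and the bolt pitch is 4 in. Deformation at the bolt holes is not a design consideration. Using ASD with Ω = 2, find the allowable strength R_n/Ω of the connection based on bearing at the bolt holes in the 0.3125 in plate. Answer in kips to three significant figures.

Per bolt r_n = 1.5 l_c t F_u ≤ 3.0 d t F_u; upper limit = 3.0 × 1 × 0.3125 × 70 = 65.62 kips.
Edge bolt: l_c = 1.5 − 1.125/2 = 0.9375 in → 1.5 × 0.9375 × 0.3125 × 70 = 30.76 → r_n = 30.76 kips.
Interior bolts: l_c = 4 − 1.125 = 2.875 in → 1.5 × 2.875 × 0.3125 × 70 = 94.34 → r_n = 65.62 kips.
R_n = 1 × 30.76 + 3 × 65.62 = 227.6 kips.
Allowable strength R_n/Ω = 227.6 / 2 = 114 kips.

114 kips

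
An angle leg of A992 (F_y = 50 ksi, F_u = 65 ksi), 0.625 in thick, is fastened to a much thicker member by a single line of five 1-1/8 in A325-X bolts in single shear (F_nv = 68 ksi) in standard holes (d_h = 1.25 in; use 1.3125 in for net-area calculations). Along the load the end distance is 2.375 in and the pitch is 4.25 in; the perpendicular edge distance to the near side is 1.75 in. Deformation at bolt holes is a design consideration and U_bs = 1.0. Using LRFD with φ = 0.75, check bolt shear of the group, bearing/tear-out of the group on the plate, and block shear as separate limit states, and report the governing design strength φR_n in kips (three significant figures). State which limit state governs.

Bolt shear: A_b = π·1.125²/4 = 0.994 in²; R_n = 68 × 0.994 × 5 × 1 = 338 kips → 0.75 × 338 = 253 kips.
Bearing: edge l_c = 1.75, r_n = 85.31 kips; interior l_c = 3, r_n = 109.7 kips; R_n = 85.31 + 4·109.7 = 524.1 kips → 393 kips.
Block shear: A_gv = 12.11, A_nv = 8.418, A_nt = 0.6836 in²; R_n = min(0.6F_uA_nv, 0.6F_yA_gv) + U_bs·F_u·A_nt = 372.7 kips → 280 kips.
Bolt shear governs: 253 kips.

253 kips (bolt shear governs)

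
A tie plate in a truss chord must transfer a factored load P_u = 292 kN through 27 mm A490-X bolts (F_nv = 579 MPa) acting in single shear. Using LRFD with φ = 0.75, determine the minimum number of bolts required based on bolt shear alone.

A_b = π·27²/4 = 572.6 mm².
Per-bolt design strength φR_n = 0.75 × 579 × 572.6 × 1 / 1000 = 248.6 kN.
n ≥ 292 / 248.6 = 1.174 → use 2 bolts.

2 bolts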